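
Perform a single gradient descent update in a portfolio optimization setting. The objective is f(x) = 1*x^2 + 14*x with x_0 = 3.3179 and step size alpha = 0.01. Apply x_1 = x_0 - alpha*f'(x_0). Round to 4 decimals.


We compute the gradient at x_0 and apply the update.
f'(x) = 2*x + 14
f'(3.3179) = 2*3.3179 + 14 = 20.6358
x_1 = 3.3179 - 0.01*20.6358 = 3.1115


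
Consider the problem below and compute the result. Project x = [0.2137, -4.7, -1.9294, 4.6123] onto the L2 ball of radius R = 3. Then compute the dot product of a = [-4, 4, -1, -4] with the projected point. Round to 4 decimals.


Step 1: Compute ||x|| (intermediates to 6 decimals).
||x|| = sqrt(0.2137^2 + (-4.7)^2 + (-1.9294)^2 + 4.6123^2) = 6.865243
Step 2: Project.
Since ||x|| > R, scale = R/||x|| = 3/6.865243 = 0.436984, proj(x) = scale * x
proj(x) = [0.093383, -2.053825, -0.843117, 2.015501]
Step 3: Dot product.
a^T * proj(x) = -4*0.093383 + 4*(-2.053825) - 1*(-0.843117) - 4*2.015501 = -15.8077


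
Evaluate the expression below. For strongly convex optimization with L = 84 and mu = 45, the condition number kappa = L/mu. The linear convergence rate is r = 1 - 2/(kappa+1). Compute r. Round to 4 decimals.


Step 1: Compute the condition number.
kappa = L/mu = 84/45 = 1.8667
Step 2: Compute the convergence rate.
r = 1 - 2/(kappa + 1) = 1 - 2*mu/(L + mu) = (L - mu)/(L + mu) = 39/129 = 0.3023


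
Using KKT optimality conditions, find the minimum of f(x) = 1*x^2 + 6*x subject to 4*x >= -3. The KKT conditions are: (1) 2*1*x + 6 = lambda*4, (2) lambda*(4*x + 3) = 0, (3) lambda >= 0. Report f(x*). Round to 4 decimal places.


Step 1: Try lambda = 0 (constraint inactive).
x_unc = -6/(2*1) = -3.0
Check: 4*-3.0 = -12.0 < -3 -- violated!
Step 2: Constraint must be active: 4*x = -3
x* = -3/4 = -0.75
lambda = (2*1*(-0.75) + 6)/4 = 1.125
Step 3: Compute optimal value.
f(x*) = 1*(-0.75)^2 + 6*(-0.75) = -3.9375


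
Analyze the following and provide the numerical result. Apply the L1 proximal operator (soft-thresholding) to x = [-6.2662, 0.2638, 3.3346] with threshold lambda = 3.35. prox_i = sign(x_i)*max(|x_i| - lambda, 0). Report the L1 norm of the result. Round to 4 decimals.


Soft-thresholding with lambda = 3.35:
prox(-6.2662) = sign(-6.2662)*max(|-6.2662| - 3.35, 0) = -2.9162
prox(0.2638) = sign(0.2638)*max(|0.2638| - 3.35, 0) = 0.0
prox(3.3346) = sign(3.3346)*max(|3.3346| - 3.35, 0) = 0.0
prox(x) = [-2.9162, 0.0, 0.0]
||prox(x)||_1 = 2.9162 + 0.0 + 0.0 = 2.9162


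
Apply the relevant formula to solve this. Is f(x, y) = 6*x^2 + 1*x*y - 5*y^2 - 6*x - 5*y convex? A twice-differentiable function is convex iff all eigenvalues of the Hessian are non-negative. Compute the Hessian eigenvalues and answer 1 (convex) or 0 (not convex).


The Hessian of f(x,y) = 6*x^2 + 1*x*y - 5*y^2 - 6*x - 5*y is:
H = [[12, 1], [1, -10]]
Trace = 12 - 10 = 2
Determinant = 12*-10 - (1)^2 = -121
Discriminant = (2)^2 - 4*-121 = 488.0
Eigenvalues: lambda_1 = -10.0454, lambda_2 = 12.0454
The function is not convex.

0


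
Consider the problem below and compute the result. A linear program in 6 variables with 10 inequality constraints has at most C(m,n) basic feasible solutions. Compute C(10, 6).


Each vertex corresponds to some choice of n active constraints out of m, so the number of vertices is at most C(m, n) = m! / (n!(m-n)!).
m = 10, n = 6
Numerator: 10 * 9 * 8 * 7 * 6 * 5
Denominator: 6! = 720
C(10, 6) = 210


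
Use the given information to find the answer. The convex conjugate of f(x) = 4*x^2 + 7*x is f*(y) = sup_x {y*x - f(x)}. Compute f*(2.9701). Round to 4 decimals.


f*(y) = sup_x {y*x - a*x^2 - b*x} = sup_x {(y-b)*x - a*x^2}
FOC: (y - b) - 2a*x = 0 => x* = (y - b)/(2a)
x* = (2.9701 - 7)/(2*4) = -0.5037
f*(2.9701) = (y-b)^2/(4a) = (2.9701 - 7)^2/(4*4)
= 16.2401/16 = 1.015


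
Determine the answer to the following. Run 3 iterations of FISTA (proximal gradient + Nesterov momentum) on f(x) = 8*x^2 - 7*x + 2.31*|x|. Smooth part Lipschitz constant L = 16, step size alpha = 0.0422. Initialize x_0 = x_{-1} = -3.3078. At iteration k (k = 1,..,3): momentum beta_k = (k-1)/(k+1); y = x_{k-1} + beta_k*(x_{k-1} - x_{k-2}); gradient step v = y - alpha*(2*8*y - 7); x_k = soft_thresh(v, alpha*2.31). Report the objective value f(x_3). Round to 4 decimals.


FISTA on f(x) = 8*x^2 - 7*x + 2.31*|x|
L = 16, alpha = 0.0422
Iteration 1: beta = 0.0, y = -3.3078 + 0.0*(-3.3078 + 3.3078) = -3.3078
  grad(y) = -59.9248, v = y - alpha*grad = -0.779
  prox(v) = soft_thresh(-0.779, 0.0975) = -0.6815
Iteration 2: beta = 0.3333, y = -0.6815 + 0.3333*(-0.6815 + 3.3078) = 0.1939
  grad(y) = -3.8969, v = y - alpha*grad = 0.3584
  prox(v) = soft_thresh(0.3584, 0.0975) = 0.2609
Iteration 3: beta = 0.5, y = 0.2609 + 0.5*(0.2609 + 0.6815) = 0.7321
  grad(y) = 4.7138, v = y - alpha*grad = 0.5332
  prox(v) = soft_thresh(0.5332, 0.0975) = 0.4357
f(x_3) = 8*0.4357^2 - 7*0.4357 + 2.31*|0.4357| = -0.5247


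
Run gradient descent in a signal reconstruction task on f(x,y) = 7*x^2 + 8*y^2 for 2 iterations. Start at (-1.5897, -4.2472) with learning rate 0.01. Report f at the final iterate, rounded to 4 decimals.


Gradient descent on f(x,y) = 7*x^2 + 8*y^2.
Starting point: (-1.5897, -4.2472), alpha = 0.01
Step 1: grad_x = 2*7*-1.5897 = -22.2558, grad_y = 2*8*-4.2472 = -67.9552
  x_1 = -1.5897 - 0.01*-22.2558 = -1.3671
  y_1 = -4.2472 - 0.01*-67.9552 = -3.5676
Step 2: grad_x = 2*7*-1.3671 = -19.14, grad_y = 2*8*-3.5676 = -57.0824
  x_2 = -1.3671 - 0.01*-19.14 = -1.1757
  y_2 = -3.5676 - 0.01*-57.0824 = -2.9968
f(-1.1757, -2.9968) = 7*(-1.1757)^2 + 8*(-2.9968)^2 = 81.5242


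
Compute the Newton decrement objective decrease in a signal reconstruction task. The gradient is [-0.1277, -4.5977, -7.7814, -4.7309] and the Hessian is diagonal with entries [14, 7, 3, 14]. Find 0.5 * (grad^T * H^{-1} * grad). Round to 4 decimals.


Step 1: H is diagonal, so H^(-1) * g = [-0.0091, -0.6568, -2.5938, -0.3379].
Step 2: g^T H^(-1) g = sum_i g_i^2 / H_ii
  = (-0.1277)^2/14 + (-4.5977)^2/7 + (-7.7814)^2/3 + (-4.7309)^2/14
  = 0.0012 + 3.0198 + 20.1834 + 1.5987 = 24.8031
Step 3: Objective decrease = 0.5 * g^T H^(-1) g = 12.4015


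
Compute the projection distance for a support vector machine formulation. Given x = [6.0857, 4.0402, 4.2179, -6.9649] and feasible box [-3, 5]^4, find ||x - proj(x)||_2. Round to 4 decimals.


Project each component onto [-3, 5].
clip(6.0857) = 5.0, clip(4.0402) = 4.0402, clip(4.2179) = 4.2179, clip(-6.9649) = -3.0
Projection = [5.0, 4.0402, 4.2179, -3.0]
Squared diffs: [1.1787, 0.0, 0.0, 15.7204]
Distance = sqrt(16.8991) = 4.1109


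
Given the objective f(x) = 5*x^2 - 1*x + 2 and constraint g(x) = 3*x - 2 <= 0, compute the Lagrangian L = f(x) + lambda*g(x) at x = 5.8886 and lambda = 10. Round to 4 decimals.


Step 1: Evaluate f(x).
f(5.8886) = 5*5.8886^2 - 1*5.8886 + 2 = 169.4894
Step 2: Evaluate g(x).
g(5.8886) = 3*5.8886 - 2 = 15.6658
Step 3: Compute Lagrangian.
L = 169.4894 + 10*15.6658 = 326.1474


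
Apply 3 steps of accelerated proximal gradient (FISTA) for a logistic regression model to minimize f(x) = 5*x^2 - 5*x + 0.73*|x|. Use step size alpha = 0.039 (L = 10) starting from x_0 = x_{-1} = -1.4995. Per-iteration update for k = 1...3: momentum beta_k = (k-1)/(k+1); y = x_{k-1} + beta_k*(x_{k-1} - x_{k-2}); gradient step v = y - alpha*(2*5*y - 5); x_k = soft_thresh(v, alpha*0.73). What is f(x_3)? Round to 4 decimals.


FISTA on f(x) = 5*x^2 - 5*x + 0.73*|x|
L = 10, alpha = 0.039
Iteration 1: beta = 0.0, y = -1.4995 + 0.0*(-1.4995 + 1.4995) = -1.4995
  grad(y) = -19.995, v = y - alpha*grad = -0.7197
  prox(v) = soft_thresh(-0.7197, 0.0285) = -0.6912
Iteration 2: beta = 0.3333, y = -0.6912 + 0.3333*(-0.6912 + 1.4995) = -0.4218
  grad(y) = -9.218, v = y - alpha*grad = -0.0623
  prox(v) = soft_thresh(-0.0623, 0.0285) = -0.0338
Iteration 3: beta = 0.5, y = -0.0338 + 0.5*(-0.0338 + 0.6912) = 0.2949
  grad(y) = -2.0513, v = y - alpha*grad = 0.3749
  prox(v) = soft_thresh(0.3749, 0.0285) = 0.3464
f(x_3) = 5*0.3464^2 - 5*0.3464 + 0.73*|0.3464| = -0.8792


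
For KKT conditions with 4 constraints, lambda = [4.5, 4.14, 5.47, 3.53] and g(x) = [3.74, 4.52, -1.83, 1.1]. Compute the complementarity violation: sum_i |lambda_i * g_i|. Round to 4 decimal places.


KKT complementary slackness check:
lambda_1 * g_1 = 4.5 * 3.74 = 16.83
lambda_2 * g_2 = 4.14 * 4.52 = 18.7128
lambda_3 * g_3 = 5.47 * -1.83 = -10.0101
lambda_4 * g_4 = 3.53 * 1.1 = 3.883
Total violation = 16.83 + 18.7128 + 10.0101 + 3.883 = 49.4359


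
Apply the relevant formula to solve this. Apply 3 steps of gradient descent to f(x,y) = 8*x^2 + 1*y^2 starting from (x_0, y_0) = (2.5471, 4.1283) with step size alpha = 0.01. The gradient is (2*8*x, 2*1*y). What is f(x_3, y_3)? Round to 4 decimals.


Gradient descent on f(x,y) = 8*x^2 + 1*y^2.
Starting point: (2.5471, 4.1283), alpha = 0.01
Step 1: grad_x = 2*8*2.5471 = 40.7536, grad_y = 2*1*4.1283 = 8.2566
  x_1 = 2.5471 - 0.01*40.7536 = 2.1396
  y_1 = 4.1283 - 0.01*8.2566 = 4.0457
Step 2: grad_x = 2*8*2.1396 = 34.233, grad_y = 2*1*4.0457 = 8.0915
  x_2 = 2.1396 - 0.01*34.233 = 1.7972
  y_2 = 4.0457 - 0.01*8.0915 = 3.9648
Step 3: grad_x = 2*8*1.7972 = 28.7557, grad_y = 2*1*3.9648 = 7.9296
  x_3 = 1.7972 - 0.01*28.7557 = 1.5097
  y_3 = 3.9648 - 0.01*7.9296 = 3.8855
f(1.5097, 3.8855) = 8*1.5097^2 + 1*3.8855^2 = 33.3303


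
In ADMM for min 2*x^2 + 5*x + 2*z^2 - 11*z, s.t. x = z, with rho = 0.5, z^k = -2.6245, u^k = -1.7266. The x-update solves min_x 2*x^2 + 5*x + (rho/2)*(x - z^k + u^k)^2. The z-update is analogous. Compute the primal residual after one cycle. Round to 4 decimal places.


ADMM iteration with rho = 0.5, z^k = -2.6245, u^k = -1.7266
Step 1: x-update.
Minimize 2*x^2 + 5*x + (0.5/2)*(x + 2.6245 - 1.7266)^2
FOC: (2*2 + 0.5)*x = -5 + 0.5*(-2.6245 + 1.7266)
x^{k+1} = -1.2109
Step 2: z-update.
Minimize 2*z^2 - 11*z + (0.5/2)*(-1.2109 - z - 1.7266)^2
FOC: (2*2 + 0.5)*z = 11 + 0.5*(-1.2109 - 1.7266)
z^{k+1} = 2.1181
Step 3: u-update.
u^{k+1} = -1.7266 - 1.2109 - 2.1181 = -5.0555
Step 4: Primal residual = |-1.2109 - 2.1181| = 3.3289


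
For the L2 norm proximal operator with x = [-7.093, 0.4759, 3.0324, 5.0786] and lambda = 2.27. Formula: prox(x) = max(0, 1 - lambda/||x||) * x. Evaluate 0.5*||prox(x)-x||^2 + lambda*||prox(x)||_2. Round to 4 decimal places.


Step 1: Compute ||x||.
||x|| = 9.248
Step 2: Compute scaling factor.
scale = max(0, 1 - 2.27/9.248) = 0.7545
Step 3: prox(x) = [-5.352, 0.3591, 2.2881, 3.832]
||prox(x)|| = 6.978
Step 4: Proximal objective.
0.5*||prox-x||^2 = 2.5765
lambda*||prox|| = 15.8401
Total = 18.4164


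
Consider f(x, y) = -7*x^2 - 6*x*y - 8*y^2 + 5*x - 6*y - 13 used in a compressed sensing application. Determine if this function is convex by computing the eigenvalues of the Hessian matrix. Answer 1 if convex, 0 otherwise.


The Hessian of f(x,y) = -7*x^2 - 6*x*y - 8*y^2 + 5*x - 6*y - 13 is:
H = [[-14, -6], [-6, -16]]
Trace = -14 - 16 = -30
Determinant = -14*-16 - (-6)^2 = 188
Discriminant = (-30)^2 - 4*188 = 148.0
Eigenvalues: lambda_1 = -21.0828, lambda_2 = -8.9172
The function is not convex.

0


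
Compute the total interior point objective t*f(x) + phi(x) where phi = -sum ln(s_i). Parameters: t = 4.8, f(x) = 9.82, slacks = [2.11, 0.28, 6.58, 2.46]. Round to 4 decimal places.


Step 1: Compute log-barrier.
ln values: [0.7467, -1.273, 1.884, 0.9002]
phi = -(0.7467 - 1.273 + 1.884 + 0.9002) = -2.2579
Step 2: Compute augmented objective.
t*f(x) = 4.8*9.82 = 47.136
Total = 47.136 - 2.2579 = 44.8781


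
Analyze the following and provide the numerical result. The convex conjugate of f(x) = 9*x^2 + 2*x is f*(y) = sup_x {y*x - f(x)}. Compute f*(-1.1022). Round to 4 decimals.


f*(y) = sup_x {y*x - a*x^2 - b*x} = sup_x {(y-b)*x - a*x^2}
FOC: (y - b) - 2a*x = 0 => x* = (y - b)/(2a)
x* = (-1.1022 - 2)/(2*9) = -0.1723
f*(-1.1022) = (y-b)^2/(4a) = (-1.1022 - 2)^2/(4*9)
= 9.6236/36 = 0.2673


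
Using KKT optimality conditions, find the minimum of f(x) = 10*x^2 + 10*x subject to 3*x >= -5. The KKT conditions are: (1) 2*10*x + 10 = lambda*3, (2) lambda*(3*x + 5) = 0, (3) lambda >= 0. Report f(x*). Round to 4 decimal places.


Step 1: Try lambda = 0 (constraint inactive).
Stationarity: 2*10*x + 10 = 0
x* = -10/(2*10) = -0.5
Check constraint: 3*-0.5 = -1.5 >= -5 -- satisfied.
Step 2: Compute optimal value.
f(x*) = 10*(-0.5)^2 + 10*(-0.5) = -2.5


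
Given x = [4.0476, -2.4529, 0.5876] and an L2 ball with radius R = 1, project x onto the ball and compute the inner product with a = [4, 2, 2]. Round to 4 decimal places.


Step 1: Compute ||x|| (intermediates to 6 decimals).
||x|| = sqrt(4.0476^2 + (-2.4529)^2 + 0.5876^2) = 4.769178
Step 2: Project.
Since ||x|| > R, scale = R/||x|| = 1/4.769178 = 0.20968, proj(x) = scale * x
proj(x) = [0.848701, -0.514324, 0.123208]
Step 3: Dot product.
a^T * proj(x) = 4*0.848701 + 2*(-0.514324) + 2*0.123208 = 2.6126


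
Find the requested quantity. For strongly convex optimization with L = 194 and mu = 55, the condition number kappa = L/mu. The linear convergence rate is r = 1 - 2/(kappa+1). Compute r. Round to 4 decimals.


Step 1: Compute the condition number.
kappa = L/mu = 194/55 = 3.5273
Step 2: Compute the convergence rate.
r = 1 - 2/(kappa + 1) = 1 - 2*mu/(L + mu) = (L - mu)/(L + mu) = 139/249 = 0.5582


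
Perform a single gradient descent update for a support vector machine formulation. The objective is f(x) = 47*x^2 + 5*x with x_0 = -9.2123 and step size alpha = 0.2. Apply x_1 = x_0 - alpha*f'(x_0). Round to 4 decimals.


We compute the gradient at x_0 and apply the update.
f'(x) = 94*x + 5
f'(-9.2123) = 94*-9.2123 + 5 = -860.9562
x_1 = -9.2123 - 0.2*-860.9562 = 162.9789


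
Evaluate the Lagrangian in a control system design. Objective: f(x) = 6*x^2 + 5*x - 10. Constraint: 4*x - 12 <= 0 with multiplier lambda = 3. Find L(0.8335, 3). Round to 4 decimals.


Step 1: Evaluate f(x).
f(0.8335) = 6*0.8335^2 + 5*0.8335 - 10 = -1.6642
Step 2: Evaluate g(x).
g(0.8335) = 4*0.8335 - 12 = -8.666
Step 3: Compute Lagrangian.
L = -1.6642 + 3*-8.666 = -27.6622


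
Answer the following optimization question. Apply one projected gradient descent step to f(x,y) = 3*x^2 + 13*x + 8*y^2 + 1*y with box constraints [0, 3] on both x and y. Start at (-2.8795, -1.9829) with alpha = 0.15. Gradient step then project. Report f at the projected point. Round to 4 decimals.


Step 1: Compute gradient at (-2.8795, -1.9829).
grad_x = 2*3*-2.8795 + 13 = -4.277
grad_y = 2*8*-1.9829 + 1 = -30.7264
Step 2: Gradient step.
x_raw = -2.8795 - 0.15*-4.277 = -2.238
y_raw = -1.9829 - 0.15*-30.7264 = 2.6261
Step 3: Project onto [0, 3].
x_proj = clip(-2.238) = 0.0
y_proj = clip(2.6261) = 2.6261
Step 4: Evaluate f.
f(0.0, 2.6261) = 57.7956


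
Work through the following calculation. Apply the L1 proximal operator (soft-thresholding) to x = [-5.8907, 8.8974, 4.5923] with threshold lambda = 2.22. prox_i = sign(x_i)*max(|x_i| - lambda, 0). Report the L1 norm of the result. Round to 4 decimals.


Soft-thresholding with lambda = 2.22:
prox(-5.8907) = sign(-5.8907)*max(|-5.8907| - 2.22, 0) = -3.6707
prox(8.8974) = sign(8.8974)*max(|8.8974| - 2.22, 0) = 6.6774
prox(4.5923) = sign(4.5923)*max(|4.5923| - 2.22, 0) = 2.3723
prox(x) = [-3.6707, 6.6774, 2.3723]
||prox(x)||_1 = 3.6707 + 6.6774 + 2.3723 = 12.7204


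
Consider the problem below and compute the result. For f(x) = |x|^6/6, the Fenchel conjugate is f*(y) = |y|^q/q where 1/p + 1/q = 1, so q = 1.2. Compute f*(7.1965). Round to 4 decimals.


The conjugate exponent q satisfies 1/p + 1/q = 1.
p = 6, so q = 6/(6 - 1) = 1.2
|y|^q = 7.1965^1.2 = 10.6794
f*(7.1965) = 10.6794 / 1.2 = 8.8995


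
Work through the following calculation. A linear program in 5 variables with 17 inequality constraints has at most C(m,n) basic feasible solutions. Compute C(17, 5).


Each vertex corresponds to some choice of n active constraints out of m, so the number of vertices is at most C(m, n) = m! / (n!(m-n)!).
m = 17, n = 5
Numerator: 17 * 16 * 15 * 14 * 13
Denominator: 5! = 120
C(17, 5) = 6188


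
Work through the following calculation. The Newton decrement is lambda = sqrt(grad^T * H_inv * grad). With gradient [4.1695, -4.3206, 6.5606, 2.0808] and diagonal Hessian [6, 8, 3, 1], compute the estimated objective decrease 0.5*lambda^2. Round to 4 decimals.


Step 1: H is diagonal, so H^(-1) * g = [0.6949, -0.5401, 2.1869, 2.0808].
Step 2: g^T H^(-1) g = sum_i g_i^2 / H_ii
  = (4.1695)^2/6 + (-4.3206)^2/8 + (6.5606)^2/3 + (2.0808)^2/1
  = 2.8975 + 2.3334 + 14.3472 + 4.3297 = 23.9078
Step 3: Objective decrease = 0.5 * g^T H^(-1) g = 11.9539


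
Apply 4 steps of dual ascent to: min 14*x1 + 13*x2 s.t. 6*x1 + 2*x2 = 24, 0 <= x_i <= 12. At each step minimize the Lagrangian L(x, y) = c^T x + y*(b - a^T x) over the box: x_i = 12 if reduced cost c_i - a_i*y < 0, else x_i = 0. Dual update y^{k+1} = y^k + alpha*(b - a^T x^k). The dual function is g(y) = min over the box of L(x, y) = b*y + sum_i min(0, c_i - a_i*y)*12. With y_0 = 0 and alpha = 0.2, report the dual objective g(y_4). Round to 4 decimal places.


Dual ascent for LP: min 14*x1 + 13*x2, 6*x1 + 2*x2 = 24, 0 <= x_i <= 12
Step 1: y^k = 0.0, reduced costs: (14.0, 13.0)
  x^k = (0.0, 0.0), subgradient = b - a^T x = 24.0
  y^{k+1} = 0.0 + 0.2*24.0 = 4.8
Step 2: y^k = 4.8, reduced costs: (-14.8, 3.4)
  x^k = (12.0, 0.0), subgradient = b - a^T x = -48.0
  y^{k+1} = 4.8 + 0.2*-48.0 = -4.8
Step 3: y^k = -4.8, reduced costs: (42.8, 22.6)
  x^k = (0.0, 0.0), subgradient = b - a^T x = 24.0
  y^{k+1} = -4.8 + 0.2*24.0 = 0.0
Step 4: y^k = 0.0, reduced costs: (14.0, 13.0)
  x^k = (0.0, 0.0), subgradient = b - a^T x = 24.0
  y^{k+1} = 0.0 + 0.2*24.0 = 4.8
Dual objective at y_4 = 4.8: reduced costs (-14.8, 3.4), box minimizer x = (12.0, 0.0)
g(y_4) = b*y + (c1 - a1*y)*x1 + (c2 - a2*y)*x2 = 24*4.8 + (-14.8)*12.0 + 3.4*0.0 = 115.2 - 177.6 + 0.0 = -62.4


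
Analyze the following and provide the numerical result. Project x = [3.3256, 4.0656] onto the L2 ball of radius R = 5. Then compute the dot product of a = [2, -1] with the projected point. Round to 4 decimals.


Step 1: Compute ||x|| (intermediates to 6 decimals).
||x|| = sqrt(3.3256^2 + 4.0656^2) = 5.252496
Step 2: Project.
Since ||x|| > R, scale = R/||x|| = 5/5.252496 = 0.951928, proj(x) = scale * x
proj(x) = [3.165732, 3.870158]
Step 3: Dot product.
a^T * proj(x) = 2*3.165732 - 1*3.870158 = 2.4613


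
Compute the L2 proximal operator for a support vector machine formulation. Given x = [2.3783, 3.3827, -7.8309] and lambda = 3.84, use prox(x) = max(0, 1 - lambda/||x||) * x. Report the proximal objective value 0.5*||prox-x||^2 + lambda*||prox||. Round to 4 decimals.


Step 1: Compute ||x||.
||x|| = 8.8556
Step 2: Compute scaling factor.
scale = max(0, 1 - 3.84/8.8556) = 0.5664
Step 3: prox(x) = [1.347, 1.9159, -4.4352]
||prox(x)|| = 5.0156
Step 4: Proximal objective.
0.5*||prox-x||^2 = 7.3728
lambda*||prox|| = 19.2599
Total = 26.6328


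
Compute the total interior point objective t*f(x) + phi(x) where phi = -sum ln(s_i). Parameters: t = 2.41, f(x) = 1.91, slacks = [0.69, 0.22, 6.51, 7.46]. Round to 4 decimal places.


Step 1: Compute log-barrier.
ln values: [-0.3711, -1.5141, 1.8733, 2.0096]
phi = -(-0.3711 - 1.5141 + 1.8733 + 2.0096) = -1.9977
Step 2: Compute augmented objective.
t*f(x) = 2.41*1.91 = 4.6031
Total = 4.6031 - 1.9977 = 2.6054


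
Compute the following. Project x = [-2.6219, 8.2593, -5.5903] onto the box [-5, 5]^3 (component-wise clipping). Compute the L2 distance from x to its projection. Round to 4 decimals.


Project each component onto [-5, 5].
clip(-2.6219) = -2.6219, clip(8.2593) = 5.0, clip(-5.5903) = -5.0
Projection = [-2.6219, 5.0, -5.0]
Squared diffs: [0.0, 10.623, 0.3485]
Distance = sqrt(10.9715) = 3.3123


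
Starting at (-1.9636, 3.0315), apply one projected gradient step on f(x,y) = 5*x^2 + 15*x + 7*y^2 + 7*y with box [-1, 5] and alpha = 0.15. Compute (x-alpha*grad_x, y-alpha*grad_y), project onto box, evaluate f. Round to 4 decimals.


Step 1: Compute gradient at (-1.9636, 3.0315).
grad_x = 2*5*-1.9636 + 15 = -4.636
grad_y = 2*7*3.0315 + 7 = 49.441
Step 2: Gradient step.
x_raw = -1.9636 - 0.15*-4.636 = -1.2682
y_raw = 3.0315 - 0.15*49.441 = -4.3847
Step 3: Project onto [-1, 5].
x_proj = clip(-1.2682) = -1.0
y_proj = clip(-4.3847) = -1.0
Step 4: Evaluate f.
f(-1.0, -1.0) = -10.0


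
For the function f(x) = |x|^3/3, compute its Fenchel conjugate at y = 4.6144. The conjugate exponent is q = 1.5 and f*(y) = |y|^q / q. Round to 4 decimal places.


The conjugate exponent q satisfies 1/p + 1/q = 1.
p = 3, so q = 3/(3 - 1) = 1.5
|y|^q = 4.6144^1.5 = 9.9123
f*(4.6144) = 9.9123 / 1.5 = 6.6082


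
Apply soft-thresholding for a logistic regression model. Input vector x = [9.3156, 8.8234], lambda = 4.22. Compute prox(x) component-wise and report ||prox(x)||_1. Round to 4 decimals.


Soft-thresholding with lambda = 4.22:
prox(9.3156) = sign(9.3156)*max(|9.3156| - 4.22, 0) = 5.0956
prox(8.8234) = sign(8.8234)*max(|8.8234| - 4.22, 0) = 4.6034
prox(x) = [5.0956, 4.6034]
||prox(x)||_1 = 5.0956 + 4.6034 = 9.699


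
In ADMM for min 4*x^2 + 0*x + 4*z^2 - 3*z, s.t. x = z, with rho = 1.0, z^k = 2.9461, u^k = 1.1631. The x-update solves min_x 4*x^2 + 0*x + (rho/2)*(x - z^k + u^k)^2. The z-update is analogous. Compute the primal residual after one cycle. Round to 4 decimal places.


ADMM iteration with rho = 1.0, z^k = 2.9461, u^k = 1.1631
Step 1: x-update.
Minimize 4*x^2 + 0*x + (1.0/2)*(x - 2.9461 + 1.1631)^2
FOC: (2*4 + 1.0)*x = 0 + 1.0*(2.9461 - 1.1631)
x^{k+1} = 0.1981
Step 2: z-update.
Minimize 4*z^2 - 3*z + (1.0/2)*(0.1981 - z + 1.1631)^2
FOC: (2*4 + 1.0)*z = 3 + 1.0*(0.1981 + 1.1631)
z^{k+1} = 0.4846
Step 3: u-update.
u^{k+1} = 1.1631 + 0.1981 - 0.4846 = 0.8766
Step 4: Primal residual = |0.1981 - 0.4846| = 0.2865


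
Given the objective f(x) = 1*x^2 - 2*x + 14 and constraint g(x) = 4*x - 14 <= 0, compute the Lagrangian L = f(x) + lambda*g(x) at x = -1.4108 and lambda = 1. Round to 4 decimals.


Step 1: Evaluate f(x).
f(-1.4108) = 1*(-1.4108)^2 - 2*(-1.4108) + 14 = 18.812
Step 2: Evaluate g(x).
g(-1.4108) = 4*-1.4108 - 14 = -19.6432
Step 3: Compute Lagrangian.
L = 18.812 + 1*-19.6432 = -0.8312


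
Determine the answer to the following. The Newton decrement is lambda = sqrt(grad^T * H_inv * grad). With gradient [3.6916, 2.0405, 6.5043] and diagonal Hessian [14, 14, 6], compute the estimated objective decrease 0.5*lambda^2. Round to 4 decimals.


Step 1: H is diagonal, so H^(-1) * g = [0.2637, 0.1458, 1.0841].
Step 2: g^T H^(-1) g = sum_i g_i^2 / H_ii
  = (3.6916)^2/14 + (2.0405)^2/14 + (6.5043)^2/6
  = 0.9734 + 0.2974 + 7.051 = 8.3218
Step 3: Objective decrease = 0.5 * g^T H^(-1) g = 4.1609


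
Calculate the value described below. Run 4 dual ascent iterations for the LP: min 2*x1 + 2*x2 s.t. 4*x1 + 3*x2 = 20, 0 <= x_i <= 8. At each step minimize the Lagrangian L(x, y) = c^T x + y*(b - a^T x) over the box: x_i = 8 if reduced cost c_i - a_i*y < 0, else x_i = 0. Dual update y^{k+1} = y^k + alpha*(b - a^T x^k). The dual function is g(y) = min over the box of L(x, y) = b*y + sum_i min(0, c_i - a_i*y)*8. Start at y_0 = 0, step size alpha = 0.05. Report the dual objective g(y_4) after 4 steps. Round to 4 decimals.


Dual ascent for LP: min 2*x1 + 2*x2, 4*x1 + 3*x2 = 20, 0 <= x_i <= 8
Step 1: y^k = 0.0, reduced costs: (2.0, 2.0)
  x^k = (0.0, 0.0), subgradient = b - a^T x = 20.0
  y^{k+1} = 0.0 + 0.05*20.0 = 1.0
Step 2: y^k = 1.0, reduced costs: (-2.0, -1.0)
  x^k = (8.0, 8.0), subgradient = b - a^T x = -36.0
  y^{k+1} = 1.0 + 0.05*-36.0 = -0.8
Step 3: y^k = -0.8, reduced costs: (5.2, 4.4)
  x^k = (0.0, 0.0), subgradient = b - a^T x = 20.0
  y^{k+1} = -0.8 + 0.05*20.0 = 0.2
Step 4: y^k = 0.2, reduced costs: (1.2, 1.4)
  x^k = (0.0, 0.0), subgradient = b - a^T x = 20.0
  y^{k+1} = 0.2 + 0.05*20.0 = 1.2
Dual objective at y_4 = 1.2: reduced costs (-2.8, -1.6), box minimizer x = (8.0, 8.0)
g(y_4) = b*y + (c1 - a1*y)*x1 + (c2 - a2*y)*x2 = 20*1.2 + (-2.8)*8.0 + (-1.6)*8.0 = 24.0 - 22.4 - 12.8 = -11.2


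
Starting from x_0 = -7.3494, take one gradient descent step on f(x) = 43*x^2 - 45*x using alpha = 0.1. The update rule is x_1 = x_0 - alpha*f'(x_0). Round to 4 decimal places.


We compute the gradient at x_0 and apply the update.
f'(x) = 86*x - 45
f'(-7.3494) = 86*-7.3494 - 45 = -677.0484
x_1 = -7.3494 - 0.1*-677.0484 = 60.3554


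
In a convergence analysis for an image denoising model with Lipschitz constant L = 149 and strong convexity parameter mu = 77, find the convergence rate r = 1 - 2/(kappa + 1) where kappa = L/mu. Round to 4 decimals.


Step 1: Compute the condition number.
kappa = L/mu = 149/77 = 1.9351
Step 2: Compute the convergence rate.
r = 1 - 2/(kappa + 1) = 1 - 2*mu/(L + mu) = (L - mu)/(L + mu) = 72/226 = 0.3186


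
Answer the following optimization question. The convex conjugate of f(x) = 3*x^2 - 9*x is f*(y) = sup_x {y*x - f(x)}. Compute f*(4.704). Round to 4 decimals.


f*(y) = sup_x {y*x - a*x^2 - b*x} = sup_x {(y-b)*x - a*x^2}
FOC: (y - b) - 2a*x = 0 => x* = (y - b)/(2a)
x* = (4.704 + 9)/(2*3) = 2.284
f*(4.704) = (y-b)^2/(4a) = (4.704 + 9)^2/(4*3)
= 187.7996/12 = 15.65


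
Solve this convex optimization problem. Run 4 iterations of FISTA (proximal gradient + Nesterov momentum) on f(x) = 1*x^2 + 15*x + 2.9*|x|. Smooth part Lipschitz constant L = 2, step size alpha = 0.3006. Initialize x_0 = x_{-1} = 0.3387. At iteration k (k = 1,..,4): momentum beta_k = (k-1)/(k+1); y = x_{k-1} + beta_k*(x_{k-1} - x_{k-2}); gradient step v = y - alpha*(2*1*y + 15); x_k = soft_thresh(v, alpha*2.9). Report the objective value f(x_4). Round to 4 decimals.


FISTA on f(x) = 1*x^2 + 15*x + 2.9*|x|
L = 2, alpha = 0.3006
Iteration 1: beta = 0.0, y = 0.3387 + 0.0*(0.3387 - 0.3387) = 0.3387
  grad(y) = 15.6774, v = y - alpha*grad = -4.3739
  prox(v) = soft_thresh(-4.3739, 0.8717) = -3.5022
Iteration 2: beta = 0.3333, y = -3.5022 + 0.3333*(-3.5022 - 0.3387) = -4.7825
  grad(y) = 5.435, v = y - alpha*grad = -6.4163
  prox(v) = soft_thresh(-6.4163, 0.8717) = -5.5445
Iteration 3: beta = 0.5, y = -5.5445 + 0.5*(-5.5445 + 3.5022) = -6.5657
  grad(y) = 1.8686, v = y - alpha*grad = -7.1274
  prox(v) = soft_thresh(-7.1274, 0.8717) = -6.2557
Iteration 4: beta = 0.6, y = -6.2557 + 0.6*(-6.2557 + 5.5445) = -6.6823
  grad(y) = 1.6353, v = y - alpha*grad = -7.1739
  prox(v) = soft_thresh(-7.1739, 0.8717) = -6.3022
f(x_4) = 1*(-6.3022)^2 + 15*(-6.3022) + 2.9*|-6.3022| = -36.5389


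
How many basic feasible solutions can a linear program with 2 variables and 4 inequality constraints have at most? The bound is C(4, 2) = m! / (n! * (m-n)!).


Each vertex corresponds to some choice of n active constraints out of m, so the number of vertices is at most C(m, n) = m! / (n!(m-n)!).
m = 4, n = 2
Numerator: 4 * 3
Denominator: 2! = 2
C(4, 2) = 6


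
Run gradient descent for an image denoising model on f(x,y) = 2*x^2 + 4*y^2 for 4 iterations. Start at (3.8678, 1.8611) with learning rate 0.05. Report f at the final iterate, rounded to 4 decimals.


Gradient descent on f(x,y) = 2*x^2 + 4*y^2.
Starting point: (3.8678, 1.8611), alpha = 0.05
Step 1: grad_x = 2*2*3.8678 = 15.4712, grad_y = 2*4*1.8611 = 14.8888
  x_1 = 3.8678 - 0.05*15.4712 = 3.0942
  y_1 = 1.8611 - 0.05*14.8888 = 1.1167
Step 2: grad_x = 2*2*3.0942 = 12.377, grad_y = 2*4*1.1167 = 8.9333
  x_2 = 3.0942 - 0.05*12.377 = 2.4754
  y_2 = 1.1167 - 0.05*8.9333 = 0.67
Step 3: grad_x = 2*2*2.4754 = 9.9016, grad_y = 2*4*0.67 = 5.36
  x_3 = 2.4754 - 0.05*9.9016 = 1.9803
  y_3 = 0.67 - 0.05*5.36 = 0.402
Step 4: grad_x = 2*2*1.9803 = 7.9213, grad_y = 2*4*0.402 = 3.216
  x_4 = 1.9803 - 0.05*7.9213 = 1.5843
  y_4 = 0.402 - 0.05*3.216 = 0.2412
f(1.5843, 0.2412) = 2*1.5843^2 + 4*0.2412^2 = 5.2524


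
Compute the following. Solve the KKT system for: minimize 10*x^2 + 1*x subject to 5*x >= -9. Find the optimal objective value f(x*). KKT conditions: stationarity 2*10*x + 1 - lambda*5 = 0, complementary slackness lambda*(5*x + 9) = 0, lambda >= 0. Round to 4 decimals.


Step 1: Try lambda = 0 (constraint inactive).
Stationarity: 2*10*x + 1 = 0
x* = -1/(2*10) = -0.05
Check constraint: 5*-0.05 = -0.25 >= -9 -- satisfied.
Step 2: Compute optimal value.
f(x*) = 10*(-0.05)^2 + 1*(-0.05) = -0.025


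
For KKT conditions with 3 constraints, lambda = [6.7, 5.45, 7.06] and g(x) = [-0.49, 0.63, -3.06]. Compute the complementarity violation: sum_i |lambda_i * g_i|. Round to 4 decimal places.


KKT complementary slackness check:
lambda_1 * g_1 = 6.7 * -0.49 = -3.283
lambda_2 * g_2 = 5.45 * 0.63 = 3.4335
lambda_3 * g_3 = 7.06 * -3.06 = -21.6036
Total violation = 3.283 + 3.4335 + 21.6036 = 28.3201


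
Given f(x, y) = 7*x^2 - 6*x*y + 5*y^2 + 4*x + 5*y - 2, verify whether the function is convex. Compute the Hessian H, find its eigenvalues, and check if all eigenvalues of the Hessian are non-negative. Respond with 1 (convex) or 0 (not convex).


The Hessian of f(x,y) = 7*x^2 - 6*x*y + 5*y^2 + 4*x + 5*y - 2 is:
H = [[14, -6], [-6, 10]]
Trace = 14 + 10 = 24
Determinant = 14*10 - (-6)^2 = 104
Discriminant = (24)^2 - 4*104 = 160.0
Eigenvalues: lambda_1 = 5.6754, lambda_2 = 18.3246
The function is convex.

1


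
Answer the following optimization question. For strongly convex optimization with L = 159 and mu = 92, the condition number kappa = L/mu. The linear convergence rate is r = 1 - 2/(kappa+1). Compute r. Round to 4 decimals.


Step 1: Compute the condition number.
kappa = L/mu = 159/92 = 1.7283
Step 2: Compute the convergence rate.
r = 1 - 2/(kappa + 1) = 1 - 2*mu/(L + mu) = (L - mu)/(L + mu) = 67/251 = 0.2669


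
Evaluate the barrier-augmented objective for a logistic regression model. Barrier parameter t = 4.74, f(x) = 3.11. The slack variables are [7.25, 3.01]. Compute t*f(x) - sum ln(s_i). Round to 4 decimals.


Step 1: Compute log-barrier.
ln values: [1.981, 1.1019]
phi = -(1.981 + 1.1019) = -3.0829
Step 2: Compute augmented objective.
t*f(x) = 4.74*3.11 = 14.7414
Total = 14.7414 - 3.0829 = 11.6585


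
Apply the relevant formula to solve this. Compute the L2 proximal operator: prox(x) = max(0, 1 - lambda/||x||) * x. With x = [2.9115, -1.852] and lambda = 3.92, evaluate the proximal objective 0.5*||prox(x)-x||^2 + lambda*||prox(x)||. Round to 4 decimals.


Step 1: Compute ||x||.
||x|| = 3.4506
Step 2: Compute scaling factor.
scale = max(0, 1 - 3.92/3.4506) = 0.0
Step 3: prox(x) = [0.0, -0.0]
||prox(x)|| = 0.0
Step 4: Proximal objective.
0.5*||prox-x||^2 = 5.9534
lambda*||prox|| = 0.0
Total = 5.9534


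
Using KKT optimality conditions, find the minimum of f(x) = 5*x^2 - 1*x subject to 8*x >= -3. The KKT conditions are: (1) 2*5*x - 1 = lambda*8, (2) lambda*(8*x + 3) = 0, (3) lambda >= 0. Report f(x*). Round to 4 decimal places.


Step 1: Try lambda = 0 (constraint inactive).
Stationarity: 2*5*x - 1 = 0
x* = 1/(2*5) = 0.1
Check constraint: 8*0.1 = 0.8 >= -3 -- satisfied.
Step 2: Compute optimal value.
f(x*) = 5*0.1^2 - 1*0.1 = -0.05


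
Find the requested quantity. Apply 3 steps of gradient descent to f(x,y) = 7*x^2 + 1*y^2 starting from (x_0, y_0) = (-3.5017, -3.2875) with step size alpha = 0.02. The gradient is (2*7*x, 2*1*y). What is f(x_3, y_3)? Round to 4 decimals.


Gradient descent on f(x,y) = 7*x^2 + 1*y^2.
Starting point: (-3.5017, -3.2875), alpha = 0.02
Step 1: grad_x = 2*7*-3.5017 = -49.0238, grad_y = 2*1*-3.2875 = -6.575
  x_1 = -3.5017 - 0.02*-49.0238 = -2.5212
  y_1 = -3.2875 - 0.02*-6.575 = -3.156
Step 2: grad_x = 2*7*-2.5212 = -35.2971, grad_y = 2*1*-3.156 = -6.312
  x_2 = -2.5212 - 0.02*-35.2971 = -1.8153
  y_2 = -3.156 - 0.02*-6.312 = -3.0298
Step 3: grad_x = 2*7*-1.8153 = -25.4139, grad_y = 2*1*-3.0298 = -6.0595
  x_3 = -1.8153 - 0.02*-25.4139 = -1.307
  y_3 = -3.0298 - 0.02*-6.0595 = -2.9086
f(-1.307, -2.9086) = 7*(-1.307)^2 + 1*(-2.9086)^2 = 20.4176


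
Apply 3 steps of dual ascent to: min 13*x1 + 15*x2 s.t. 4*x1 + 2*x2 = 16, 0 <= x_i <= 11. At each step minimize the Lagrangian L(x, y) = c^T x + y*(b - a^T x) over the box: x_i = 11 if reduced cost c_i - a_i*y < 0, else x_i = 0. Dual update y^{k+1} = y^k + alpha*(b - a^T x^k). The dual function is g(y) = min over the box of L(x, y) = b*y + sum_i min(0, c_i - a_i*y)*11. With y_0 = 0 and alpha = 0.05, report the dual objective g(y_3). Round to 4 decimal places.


Dual ascent for LP: min 13*x1 + 15*x2, 4*x1 + 2*x2 = 16, 0 <= x_i <= 11
Step 1: y^k = 0.0, reduced costs: (13.0, 15.0)
  x^k = (0.0, 0.0), subgradient = b - a^T x = 16.0
  y^{k+1} = 0.0 + 0.05*16.0 = 0.8
Step 2: y^k = 0.8, reduced costs: (9.8, 13.4)
  x^k = (0.0, 0.0), subgradient = b - a^T x = 16.0
  y^{k+1} = 0.8 + 0.05*16.0 = 1.6
Step 3: y^k = 1.6, reduced costs: (6.6, 11.8)
  x^k = (0.0, 0.0), subgradient = b - a^T x = 16.0
  y^{k+1} = 1.6 + 0.05*16.0 = 2.4
Dual objective at y_3 = 2.4: reduced costs (3.4, 10.2), box minimizer x = (0.0, 0.0)
g(y_3) = b*y + (c1 - a1*y)*x1 + (c2 - a2*y)*x2 = 16*2.4 + 3.4*0.0 + 10.2*0.0 = 38.4 + 0.0 + 0.0 = 38.4


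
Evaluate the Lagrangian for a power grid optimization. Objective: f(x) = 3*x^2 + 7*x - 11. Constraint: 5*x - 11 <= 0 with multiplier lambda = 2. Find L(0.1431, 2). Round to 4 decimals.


Step 1: Evaluate f(x).
f(0.1431) = 3*0.1431^2 + 7*0.1431 - 11 = -9.9369
Step 2: Evaluate g(x).
g(0.1431) = 5*0.1431 - 11 = -10.2845
Step 3: Compute Lagrangian.
L = -9.9369 + 2*-10.2845 = -30.5059


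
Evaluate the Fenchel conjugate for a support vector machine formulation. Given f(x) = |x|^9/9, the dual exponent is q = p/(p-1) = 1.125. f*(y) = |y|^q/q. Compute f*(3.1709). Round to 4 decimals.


The conjugate exponent q satisfies 1/p + 1/q = 1.
p = 9, so q = 9/(9 - 1) = 1.125
|y|^q = 3.1709^1.125 = 3.6629
f*(3.1709) = 3.6629 / 1.125 = 3.256


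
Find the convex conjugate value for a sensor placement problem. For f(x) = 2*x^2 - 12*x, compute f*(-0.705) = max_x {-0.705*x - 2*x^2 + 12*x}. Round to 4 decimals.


f*(y) = sup_x {y*x - a*x^2 - b*x} = sup_x {(y-b)*x - a*x^2}
FOC: (y - b) - 2a*x = 0 => x* = (y - b)/(2a)
x* = (-0.705 + 12)/(2*2) = 2.8238
f*(-0.705) = (y-b)^2/(4a) = (-0.705 + 12)^2/(4*2)
= 127.577/8 = 15.9471


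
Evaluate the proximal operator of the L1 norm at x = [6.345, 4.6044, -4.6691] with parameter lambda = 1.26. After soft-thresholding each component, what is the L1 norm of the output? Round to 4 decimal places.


Soft-thresholding with lambda = 1.26:
prox(6.345) = sign(6.345)*max(|6.345| - 1.26, 0) = 5.085
prox(4.6044) = sign(4.6044)*max(|4.6044| - 1.26, 0) = 3.3444
prox(-4.6691) = sign(-4.6691)*max(|-4.6691| - 1.26, 0) = -3.4091
prox(x) = [5.085, 3.3444, -3.4091]
||prox(x)||_1 = 5.085 + 3.3444 + 3.4091 = 11.8385


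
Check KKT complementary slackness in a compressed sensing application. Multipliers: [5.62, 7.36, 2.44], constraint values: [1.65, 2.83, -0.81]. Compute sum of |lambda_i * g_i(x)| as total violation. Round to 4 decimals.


KKT complementary slackness check:
lambda_1 * g_1 = 5.62 * 1.65 = 9.273
lambda_2 * g_2 = 7.36 * 2.83 = 20.8288
lambda_3 * g_3 = 2.44 * -0.81 = -1.9764
Total violation = 9.273 + 20.8288 + 1.9764 = 32.0782


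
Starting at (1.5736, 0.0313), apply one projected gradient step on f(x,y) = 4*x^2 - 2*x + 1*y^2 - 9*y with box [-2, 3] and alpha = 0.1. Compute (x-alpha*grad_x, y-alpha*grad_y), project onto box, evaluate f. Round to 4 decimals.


Step 1: Compute gradient at (1.5736, 0.0313).
grad_x = 2*4*1.5736 - 2 = 10.5888
grad_y = 2*1*0.0313 - 9 = -8.9374
Step 2: Gradient step.
x_raw = 1.5736 - 0.1*10.5888 = 0.5147
y_raw = 0.0313 - 0.1*-8.9374 = 0.925
Step 3: Project onto [-2, 3].
x_proj = clip(0.5147) = 0.5147
y_proj = clip(0.925) = 0.925
Step 4: Evaluate f.
f(0.5147, 0.925) = -7.4394


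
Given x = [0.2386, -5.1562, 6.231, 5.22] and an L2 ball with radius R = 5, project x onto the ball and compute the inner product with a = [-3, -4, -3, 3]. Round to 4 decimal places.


Step 1: Compute ||x|| (intermediates to 6 decimals).
||x|| = sqrt(0.2386^2 + (-5.1562)^2 + 6.231^2 + 5.22^2) = 9.628971
Step 2: Project.
Since ||x|| > R, scale = R/||x|| = 5/9.628971 = 0.519266, proj(x) = scale * x
proj(x) = [0.123897, -2.677439, 3.235546, 2.710569]
Step 3: Dot product.
a^T * proj(x) = -3*0.123897 - 4*(-2.677439) - 3*3.235546 + 3*2.710569 = 8.7631


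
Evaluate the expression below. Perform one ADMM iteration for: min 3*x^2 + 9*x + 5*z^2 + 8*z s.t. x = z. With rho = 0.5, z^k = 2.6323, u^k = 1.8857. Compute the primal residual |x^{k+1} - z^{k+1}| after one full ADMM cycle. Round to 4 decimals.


ADMM iteration with rho = 0.5, z^k = 2.6323, u^k = 1.8857
Step 1: x-update.
Minimize 3*x^2 + 9*x + (0.5/2)*(x - 2.6323 + 1.8857)^2
FOC: (2*3 + 0.5)*x = -9 + 0.5*(2.6323 - 1.8857)
x^{k+1} = -1.3272
Step 2: z-update.
Minimize 5*z^2 + 8*z + (0.5/2)*(-1.3272 - z + 1.8857)^2
FOC: (2*5 + 0.5)*z = -8 + 0.5*(-1.3272 + 1.8857)
z^{k+1} = -0.7353
Step 3: u-update.
u^{k+1} = 1.8857 - 1.3272 + 0.7353 = 1.2938
Step 4: Primal residual = |-1.3272 + 0.7353| = 0.5919


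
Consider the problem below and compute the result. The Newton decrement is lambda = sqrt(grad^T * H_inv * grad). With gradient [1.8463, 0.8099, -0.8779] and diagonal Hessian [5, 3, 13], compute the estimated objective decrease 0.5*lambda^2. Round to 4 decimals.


Step 1: H is diagonal, so H^(-1) * g = [0.3693, 0.27, -0.0675].
Step 2: g^T H^(-1) g = sum_i g_i^2 / H_ii
  = (1.8463)^2/5 + (0.8099)^2/3 + (-0.8779)^2/13
  = 0.6818 + 0.2186 + 0.0593 = 0.9597
Step 3: Objective decrease = 0.5 * g^T H^(-1) g = 0.4798


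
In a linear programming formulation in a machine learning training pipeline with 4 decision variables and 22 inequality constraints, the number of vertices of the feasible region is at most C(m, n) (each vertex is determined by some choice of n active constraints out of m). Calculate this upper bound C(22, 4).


Each vertex corresponds to some choice of n active constraints out of m, so the number of vertices is at most C(m, n) = m! / (n!(m-n)!).
m = 22, n = 4
Numerator: 22 * 21 * 20 * 19
Denominator: 4! = 24
C(22, 4) = 7315


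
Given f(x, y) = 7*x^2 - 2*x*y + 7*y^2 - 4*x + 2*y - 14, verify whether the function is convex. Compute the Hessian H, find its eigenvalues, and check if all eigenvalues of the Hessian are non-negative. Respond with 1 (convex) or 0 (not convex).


The Hessian of f(x,y) = 7*x^2 - 2*x*y + 7*y^2 - 4*x + 2*y - 14 is:
H = [[14, -2], [-2, 14]]
Trace = 14 + 14 = 28
Determinant = 14*14 - (-2)^2 = 192
Discriminant = (28)^2 - 4*192 = 16.0
Eigenvalues: lambda_1 = 12.0, lambda_2 = 16.0
The function is convex.

1


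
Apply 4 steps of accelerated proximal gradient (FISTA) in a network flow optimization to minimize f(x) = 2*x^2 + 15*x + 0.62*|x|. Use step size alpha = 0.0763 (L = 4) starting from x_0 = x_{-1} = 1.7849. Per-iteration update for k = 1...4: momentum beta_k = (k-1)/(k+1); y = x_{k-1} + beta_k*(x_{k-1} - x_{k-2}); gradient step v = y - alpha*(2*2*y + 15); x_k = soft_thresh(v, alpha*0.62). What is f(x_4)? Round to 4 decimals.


FISTA on f(x) = 2*x^2 + 15*x + 0.62*|x|
L = 4, alpha = 0.0763
Iteration 1: beta = 0.0, y = 1.7849 + 0.0*(1.7849 - 1.7849) = 1.7849
  grad(y) = 22.1396, v = y - alpha*grad = 0.0956
  prox(v) = soft_thresh(0.0956, 0.0473) = 0.0483
Iteration 2: beta = 0.3333, y = 0.0483 + 0.3333*(0.0483 - 1.7849) = -0.5305
  grad(y) = 12.878, v = y - alpha*grad = -1.5131
  prox(v) = soft_thresh(-1.5131, 0.0473) = -1.4658
Iteration 3: beta = 0.5, y = -1.4658 + 0.5*(-1.4658 - 0.0483) = -2.2229
  grad(y) = 6.1086, v = y - alpha*grad = -2.6889
  prox(v) = soft_thresh(-2.6889, 0.0473) = -2.6416
Iteration 4: beta = 0.6, y = -2.6416 + 0.6*(-2.6416 + 1.4658) = -3.3471
  grad(y) = 1.6114, v = y - alpha*grad = -3.4701
  prox(v) = soft_thresh(-3.4701, 0.0473) = -3.4228
f(x_4) = 2*(-3.4228)^2 + 15*(-3.4228) + 0.62*|-3.4228| = -25.7887


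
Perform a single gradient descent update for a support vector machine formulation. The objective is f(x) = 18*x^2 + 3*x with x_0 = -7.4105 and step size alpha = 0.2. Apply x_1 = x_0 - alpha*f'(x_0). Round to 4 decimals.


We compute the gradient at x_0 and apply the update.
f'(x) = 36*x + 3
f'(-7.4105) = 36*-7.4105 + 3 = -263.778
x_1 = -7.4105 - 0.2*-263.778 = 45.3451


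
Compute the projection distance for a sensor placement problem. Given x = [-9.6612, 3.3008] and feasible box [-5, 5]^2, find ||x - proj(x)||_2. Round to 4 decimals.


Project each component onto [-5, 5].
clip(-9.6612) = -5.0, clip(3.3008) = 3.3008
Projection = [-5.0, 3.3008]
Squared diffs: [21.7268, 0.0]
Distance = sqrt(21.7268) = 4.6612
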